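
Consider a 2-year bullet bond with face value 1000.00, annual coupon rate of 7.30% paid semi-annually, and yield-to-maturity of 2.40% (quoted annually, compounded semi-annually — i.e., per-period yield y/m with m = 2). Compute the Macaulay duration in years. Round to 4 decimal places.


Answer: Macaulay duration = 1.9020 years

Derivation:
Coupon per period c = face * coupon_rate / m = 36.500000
Periods per year m = 2; per-period yield y/m = 0.012000
Number of cashflows N = 4
Cashflows (t years, CF_t, discount factor 1/(1+y/m)^(m*t), PV):
  t = 0.5000: CF_t = 36.500000, DF = 0.988142, PV = 36.067194
  t = 1.0000: CF_t = 36.500000, DF = 0.976425, PV = 35.639519
  t = 1.5000: CF_t = 36.500000, DF = 0.964847, PV = 35.216916
  t = 2.0000: CF_t = 1036.500000, DF = 0.953406, PV = 988.205477
Price P = sum_t PV_t = 1095.129106
Macaulay numerator sum_t t * PV_t:
  t * PV_t at t = 0.5000: 18.033597
  t * PV_t at t = 1.0000: 35.639519
  t * PV_t at t = 1.5000: 52.825375
  t * PV_t at t = 2.0000: 1976.410953
Macaulay duration D = (sum_t t * PV_t) / P = 2082.909444 / 1095.129106 = 1.901976


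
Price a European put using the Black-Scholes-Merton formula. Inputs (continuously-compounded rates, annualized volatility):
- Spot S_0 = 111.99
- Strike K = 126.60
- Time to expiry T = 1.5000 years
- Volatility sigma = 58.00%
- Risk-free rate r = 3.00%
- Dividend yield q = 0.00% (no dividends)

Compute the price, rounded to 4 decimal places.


Answer: Price = 37.0408

Derivation:
d1 = (ln(S/K) + (r - q + 0.5*sigma^2) * T) / (sigma * sqrt(T)) = 0.24590212
d2 = d1 - sigma * sqrt(T) = -0.46444990
exp(-rT) = 0.95599748; exp(-qT) = 1.00000000
P = K * exp(-rT) * N(-d2) - S_0 * exp(-qT) * N(-d1)
N(-d1) = 0.40287900; N(-d2) = 0.67883728
P = 126.6000 * 0.95599748 * 0.67883728 - 111.9900 * 1.00000000 * 0.40287900 = 37.0408


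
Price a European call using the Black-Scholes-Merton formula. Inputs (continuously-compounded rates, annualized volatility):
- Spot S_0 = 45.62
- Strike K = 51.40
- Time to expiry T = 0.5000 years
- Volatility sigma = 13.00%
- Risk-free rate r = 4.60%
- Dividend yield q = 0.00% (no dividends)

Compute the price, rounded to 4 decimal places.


Answer: Price = 0.3344

Derivation:
d1 = (ln(S/K) + (r - q + 0.5*sigma^2) * T) / (sigma * sqrt(T)) = -1.00155644
d2 = d1 - sigma * sqrt(T) = -1.09348032
exp(-rT) = 0.97726248; exp(-qT) = 1.00000000
C = S_0 * exp(-qT) * N(d1) - K * exp(-rT) * N(d2)
N(d1) = 0.15827893; N(d2) = 0.13709148
C = 45.6200 * 1.00000000 * 0.15827893 - 51.4000 * 0.97726248 * 0.13709148 = 0.3344


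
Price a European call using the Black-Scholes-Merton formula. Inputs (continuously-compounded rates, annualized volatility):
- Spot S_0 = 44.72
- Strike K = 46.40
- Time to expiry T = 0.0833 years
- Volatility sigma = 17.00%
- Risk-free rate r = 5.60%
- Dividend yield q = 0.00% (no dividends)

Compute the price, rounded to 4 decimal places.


Answer: Price = 0.3426

Derivation:
d1 = (ln(S/K) + (r - q + 0.5*sigma^2) * T) / (sigma * sqrt(T)) = -0.63202227
d2 = d1 - sigma * sqrt(T) = -0.68108723
exp(-rT) = 0.99534606; exp(-qT) = 1.00000000
C = S_0 * exp(-qT) * N(d1) - K * exp(-rT) * N(d2)
N(d1) = 0.26368616; N(d2) = 0.24790815
C = 44.7200 * 1.00000000 * 0.26368616 - 46.4000 * 0.99534606 * 0.24790815 = 0.3426


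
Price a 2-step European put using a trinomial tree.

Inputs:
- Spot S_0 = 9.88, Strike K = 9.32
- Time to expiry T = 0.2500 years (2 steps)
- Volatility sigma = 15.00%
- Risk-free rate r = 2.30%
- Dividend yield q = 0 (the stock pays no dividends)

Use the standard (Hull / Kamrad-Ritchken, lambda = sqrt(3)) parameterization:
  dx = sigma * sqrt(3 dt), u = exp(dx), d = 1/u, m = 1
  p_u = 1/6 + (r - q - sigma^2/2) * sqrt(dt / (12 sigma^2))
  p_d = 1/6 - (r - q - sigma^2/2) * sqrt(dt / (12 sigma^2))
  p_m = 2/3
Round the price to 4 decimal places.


Answer: Price = V(0,0) = 0.0921

Derivation:
dt = T/N = 0.125000; dx = sigma*sqrt(3*dt) = 0.091856
u = exp(dx) = 1.096207; d = 1/u = 0.912237
p_u = 0.174662, p_m = 0.666667, p_d = 0.158672
Discount per step: exp(-r*dt) = 0.997129
Stock lattice S(k, j) with j the centered position index:
  k=0: S(0,+0) = 9.8800
  k=1: S(1,-1) = 9.0129; S(1,+0) = 9.8800; S(1,+1) = 10.8305
  k=2: S(2,-2) = 8.2219; S(2,-1) = 9.0129; S(2,+0) = 9.8800; S(2,+1) = 10.8305; S(2,+2) = 11.8725
Terminal payoffs V(N, j) = max(K - S_T, 0):
  V(2,-2) = 1.098104; V(2,-1) = 0.307102; V(2,+0) = 0.000000; V(2,+1) = 0.000000; V(2,+2) = 0.000000
Backward induction: V(k, j) = exp(-r*dt) * [p_u * V(k+1, j+1) + p_m * V(k+1, j) + p_d * V(k+1, j-1)]
  V(1,-1) = exp(-r*dt) * [p_u*0.000000 + p_m*0.307102 + p_d*1.098104] = 0.377885
  V(1,+0) = exp(-r*dt) * [p_u*0.000000 + p_m*0.000000 + p_d*0.307102] = 0.048589
  V(1,+1) = exp(-r*dt) * [p_u*0.000000 + p_m*0.000000 + p_d*0.000000] = 0.000000
  V(0,+0) = exp(-r*dt) * [p_u*0.000000 + p_m*0.048589 + p_d*0.377885] = 0.092087


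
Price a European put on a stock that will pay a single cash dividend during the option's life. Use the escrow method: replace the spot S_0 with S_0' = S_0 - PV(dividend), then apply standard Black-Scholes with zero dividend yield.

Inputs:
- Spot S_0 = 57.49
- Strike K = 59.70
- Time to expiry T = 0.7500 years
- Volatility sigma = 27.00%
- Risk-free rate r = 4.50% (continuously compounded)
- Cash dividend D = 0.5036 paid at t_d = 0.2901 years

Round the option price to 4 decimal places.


Answer: Price = 5.7089

Derivation:
PV(D) = D * exp(-r * t_d) = 0.5036 * 0.98703034 = 0.49706848
S_0' = S_0 - PV(D) = 57.4900 - 0.49706848 = 56.99293152
d1 = (ln(S_0'/K) + (r + sigma^2/2)*T) / (sigma*sqrt(T)) = 0.06279318
d2 = d1 - sigma*sqrt(T) = -0.17103368
exp(-rT) = 0.96681318
N(-d1) = 0.47496560; N(-d2) = 0.56790136
P = K * exp(-rT) * N(-d2) - S_0' * N(-d1) = 59.7000 * 0.96681318 * 0.56790136 - 56.99293152 * 0.47496560 = 5.7089


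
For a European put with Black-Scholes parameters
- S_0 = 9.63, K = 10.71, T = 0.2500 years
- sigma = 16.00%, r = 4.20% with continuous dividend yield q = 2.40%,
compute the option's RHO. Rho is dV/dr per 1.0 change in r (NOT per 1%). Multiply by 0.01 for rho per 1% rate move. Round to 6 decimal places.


Answer: Rho = -2.398657

Derivation:
d1 = -1.2324332331; d2 = -1.3124332331
phi(d1) = 0.1866753308; exp(-qT) = 0.9940179641; exp(-rT) = 0.9895549326
N(-d2) = 0.9053130000
Rho = -K*T*exp(-rT)*N(-d2) = -10.7100 * 0.2500 * 0.9895549326 * 0.9053130000 = -2.398657


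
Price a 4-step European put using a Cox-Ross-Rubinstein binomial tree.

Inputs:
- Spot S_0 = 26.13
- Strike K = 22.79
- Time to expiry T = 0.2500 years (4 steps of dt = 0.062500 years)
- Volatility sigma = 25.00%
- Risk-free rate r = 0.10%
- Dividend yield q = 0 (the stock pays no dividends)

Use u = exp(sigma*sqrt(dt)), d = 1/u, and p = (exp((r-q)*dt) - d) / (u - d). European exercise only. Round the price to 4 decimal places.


Answer: Price = V(0,0) = 0.1718

Derivation:
dt = T/N = 0.062500
u = exp(sigma*sqrt(dt)) = 1.064494; d = 1/u = 0.939413
p = (exp((r-q)*dt) - d) / (u - d) = 0.484880
Discount per step: exp(-r*dt) = 0.999938
Stock lattice S(k, i) with i counting down-moves:
  k=0: S(0,0) = 26.1300
  k=1: S(1,0) = 27.8152; S(1,1) = 24.5469
  k=2: S(2,0) = 29.6092; S(2,1) = 26.1300; S(2,2) = 23.0596
  k=3: S(3,0) = 31.5188; S(3,1) = 27.8152; S(3,2) = 24.5469; S(3,3) = 21.6625
  k=4: S(4,0) = 33.5516; S(4,1) = 29.6092; S(4,2) = 26.1300; S(4,3) = 23.0596; S(4,4) = 20.3501
Terminal payoffs V(N, i) = max(K - S_T, 0):
  V(4,0) = 0.000000; V(4,1) = 0.000000; V(4,2) = 0.000000; V(4,3) = 0.000000; V(4,4) = 2.439936
Backward induction: V(k, i) = exp(-r*dt) * [p * V(k+1, i) + (1-p) * V(k+1, i+1)].
  V(3,0) = exp(-r*dt) * [p*0.000000 + (1-p)*0.000000] = 0.000000
  V(3,1) = exp(-r*dt) * [p*0.000000 + (1-p)*0.000000] = 0.000000
  V(3,2) = exp(-r*dt) * [p*0.000000 + (1-p)*0.000000] = 0.000000
  V(3,3) = exp(-r*dt) * [p*0.000000 + (1-p)*2.439936] = 1.256782
  V(2,0) = exp(-r*dt) * [p*0.000000 + (1-p)*0.000000] = 0.000000
  V(2,1) = exp(-r*dt) * [p*0.000000 + (1-p)*0.000000] = 0.000000
  V(2,2) = exp(-r*dt) * [p*0.000000 + (1-p)*1.256782] = 0.647353
  V(1,0) = exp(-r*dt) * [p*0.000000 + (1-p)*0.000000] = 0.000000
  V(1,1) = exp(-r*dt) * [p*0.000000 + (1-p)*0.647353] = 0.333444
  V(0,0) = exp(-r*dt) * [p*0.000000 + (1-p)*0.333444] = 0.171753


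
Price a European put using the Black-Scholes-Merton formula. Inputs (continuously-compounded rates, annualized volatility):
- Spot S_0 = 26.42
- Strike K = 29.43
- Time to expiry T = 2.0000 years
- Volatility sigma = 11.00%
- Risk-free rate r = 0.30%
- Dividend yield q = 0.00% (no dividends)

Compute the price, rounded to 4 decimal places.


d1 = (ln(S/K) + (r - q + 0.5*sigma^2) * T) / (sigma * sqrt(T)) = -0.57721296
d2 = d1 - sigma * sqrt(T) = -0.73277645
exp(-rT) = 0.99401796; exp(-qT) = 1.00000000
P = K * exp(-rT) * N(-d2) - S_0 * exp(-qT) * N(-d1)
N(-d1) = 0.71810220; N(-d2) = 0.76815261
P = 29.4300 * 0.99401796 * 0.76815261 - 26.4200 * 1.00000000 * 0.71810220 = 3.4992

Answer: Price = 3.4992


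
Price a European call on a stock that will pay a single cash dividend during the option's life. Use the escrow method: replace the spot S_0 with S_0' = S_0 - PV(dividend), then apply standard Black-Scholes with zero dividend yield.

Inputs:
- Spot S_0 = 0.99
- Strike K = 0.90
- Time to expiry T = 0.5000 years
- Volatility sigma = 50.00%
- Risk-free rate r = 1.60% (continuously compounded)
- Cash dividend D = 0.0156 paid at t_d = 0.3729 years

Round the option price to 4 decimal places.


Answer: Price = 0.1758

Derivation:
PV(D) = D * exp(-r * t_d) = 0.0156 * 0.99405136 = 0.01550720
S_0' = S_0 - PV(D) = 0.9900 - 0.01550720 = 0.97449280
d1 = (ln(S_0'/K) + (r + sigma^2/2)*T) / (sigma*sqrt(T)) = 0.42432733
d2 = d1 - sigma*sqrt(T) = 0.07077394
exp(-rT) = 0.99203191
N(d1) = 0.66433644; N(d2) = 0.52821116
C = S_0' * N(d1) - K * exp(-rT) * N(d2) = 0.97449280 * 0.66433644 - 0.9000 * 0.99203191 * 0.52821116 = 0.1758


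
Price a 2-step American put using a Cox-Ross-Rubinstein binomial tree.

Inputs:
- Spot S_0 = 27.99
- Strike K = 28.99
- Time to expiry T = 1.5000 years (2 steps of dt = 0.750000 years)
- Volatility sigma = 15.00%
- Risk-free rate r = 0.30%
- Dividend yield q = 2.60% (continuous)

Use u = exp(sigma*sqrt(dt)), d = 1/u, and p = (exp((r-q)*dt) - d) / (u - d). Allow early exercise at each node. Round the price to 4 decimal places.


dt = T/N = 0.750000
u = exp(sigma*sqrt(dt)) = 1.138719; d = 1/u = 0.878180
p = (exp((r-q)*dt) - d) / (u - d) = 0.401929
Discount per step: exp(-r*dt) = 0.997753
Stock lattice S(k, i) with i counting down-moves:
  k=0: S(0,0) = 27.9900
  k=1: S(1,0) = 31.8727; S(1,1) = 24.5803
  k=2: S(2,0) = 36.2941; S(2,1) = 27.9900; S(2,2) = 21.5859
Terminal payoffs V(N, i) = max(K - S_T, 0):
  V(2,0) = 0.000000; V(2,1) = 1.000000; V(2,2) = 7.404114
Backward induction: V(k, i) = exp(-r*dt) * [p * V(k+1, i) + (1-p) * V(k+1, i+1)]; then take max(V_cont, immediate exercise) for American.
  V(1,0) = exp(-r*dt) * [p*0.000000 + (1-p)*1.000000] = 0.596727; exercise = 0.000000; V(1,0) = max -> 0.596727
  V(1,1) = exp(-r*dt) * [p*1.000000 + (1-p)*7.404114] = 4.819262; exercise = 4.409745; V(1,1) = max -> 4.819262
  V(0,0) = exp(-r*dt) * [p*0.596727 + (1-p)*4.819262] = 3.115088; exercise = 1.000000; V(0,0) = max -> 3.115088

Answer: Price = V(0,0) = 3.1151


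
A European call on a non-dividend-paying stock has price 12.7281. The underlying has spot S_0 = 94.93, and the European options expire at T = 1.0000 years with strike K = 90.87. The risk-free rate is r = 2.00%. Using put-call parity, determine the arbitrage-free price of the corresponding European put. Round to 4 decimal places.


Answer: Put price = 6.8688

Derivation:
Put-call parity: C - P = S_0 * exp(-qT) - K * exp(-rT).
S_0 * exp(-qT) = 94.9300 * 1.00000000 = 94.93000000
K * exp(-rT) = 90.8700 * 0.98019867 = 89.07065344
P = C - S*exp(-qT) + K*exp(-rT)
P = 12.7281 - 94.93000000 + 89.07065344 = 6.8688


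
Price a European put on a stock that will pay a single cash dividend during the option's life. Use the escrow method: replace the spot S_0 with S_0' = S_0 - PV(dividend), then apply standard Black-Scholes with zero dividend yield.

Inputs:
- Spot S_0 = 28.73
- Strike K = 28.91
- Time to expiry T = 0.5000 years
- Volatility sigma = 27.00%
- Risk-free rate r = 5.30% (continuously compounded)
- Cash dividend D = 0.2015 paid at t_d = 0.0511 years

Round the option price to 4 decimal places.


Answer: Price = 1.9730

Derivation:
PV(D) = D * exp(-r * t_d) = 0.2015 * 0.99729536 = 0.20095502
S_0' = S_0 - PV(D) = 28.7300 - 0.20095502 = 28.52904498
d1 = (ln(S_0'/K) + (r + sigma^2/2)*T) / (sigma*sqrt(T)) = 0.16478277
d2 = d1 - sigma*sqrt(T) = -0.02613606
exp(-rT) = 0.97384804
N(-d1) = 0.43455748; N(-d2) = 0.51042559
P = K * exp(-rT) * N(-d2) - S_0' * N(-d1) = 28.9100 * 0.97384804 * 0.51042559 - 28.52904498 * 0.43455748 = 1.9730


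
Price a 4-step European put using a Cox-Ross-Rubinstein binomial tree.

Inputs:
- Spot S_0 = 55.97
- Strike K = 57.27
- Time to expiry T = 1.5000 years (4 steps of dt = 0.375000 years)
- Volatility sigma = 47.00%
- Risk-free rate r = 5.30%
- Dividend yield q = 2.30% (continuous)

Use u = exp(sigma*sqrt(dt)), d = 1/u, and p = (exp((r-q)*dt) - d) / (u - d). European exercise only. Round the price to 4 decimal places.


Answer: Price = V(0,0) = 11.0180

Derivation:
dt = T/N = 0.375000
u = exp(sigma*sqrt(dt)) = 1.333511; d = 1/u = 0.749900
p = (exp((r-q)*dt) - d) / (u - d) = 0.447924
Discount per step: exp(-r*dt) = 0.980321
Stock lattice S(k, i) with i counting down-moves:
  k=0: S(0,0) = 55.9700
  k=1: S(1,0) = 74.6366; S(1,1) = 41.9719
  k=2: S(2,0) = 99.5287; S(2,1) = 55.9700; S(2,2) = 31.4748
  k=3: S(3,0) = 132.7226; S(3,1) = 74.6366; S(3,2) = 41.9719; S(3,3) = 23.6029
  k=4: S(4,0) = 176.9870; S(4,1) = 99.5287; S(4,2) = 55.9700; S(4,3) = 31.4748; S(4,4) = 17.6998
Terminal payoffs V(N, i) = max(K - S_T, 0):
  V(4,0) = 0.000000; V(4,1) = 0.000000; V(4,2) = 1.300000; V(4,3) = 25.795247; V(4,4) = 39.570159
Backward induction: V(k, i) = exp(-r*dt) * [p * V(k+1, i) + (1-p) * V(k+1, i+1)].
  V(3,0) = exp(-r*dt) * [p*0.000000 + (1-p)*0.000000] = 0.000000
  V(3,1) = exp(-r*dt) * [p*0.000000 + (1-p)*1.300000] = 0.703575
  V(3,2) = exp(-r*dt) * [p*1.300000 + (1-p)*25.795247] = 14.531528
  V(3,3) = exp(-r*dt) * [p*25.795247 + (1-p)*39.570159] = 32.742769
  V(2,0) = exp(-r*dt) * [p*0.000000 + (1-p)*0.703575] = 0.380783
  V(2,1) = exp(-r*dt) * [p*0.703575 + (1-p)*14.531528] = 8.173577
  V(2,2) = exp(-r*dt) * [p*14.531528 + (1-p)*32.742769] = 24.101699
  V(1,0) = exp(-r*dt) * [p*0.380783 + (1-p)*8.173577] = 4.590840
  V(1,1) = exp(-r*dt) * [p*8.173577 + (1-p)*24.101699] = 16.633215
  V(0,0) = exp(-r*dt) * [p*4.590840 + (1-p)*16.633215] = 11.017970


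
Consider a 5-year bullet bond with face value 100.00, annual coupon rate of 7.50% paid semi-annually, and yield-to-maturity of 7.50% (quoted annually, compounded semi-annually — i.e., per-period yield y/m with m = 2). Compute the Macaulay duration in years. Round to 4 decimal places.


Answer: Macaulay duration = 4.2604 years

Derivation:
Coupon per period c = face * coupon_rate / m = 3.750000
Periods per year m = 2; per-period yield y/m = 0.037500
Number of cashflows N = 10
Cashflows (t years, CF_t, discount factor 1/(1+y/m)^(m*t), PV):
  t = 0.5000: CF_t = 3.750000, DF = 0.963855, PV = 3.614458
  t = 1.0000: CF_t = 3.750000, DF = 0.929017, PV = 3.483815
  t = 1.5000: CF_t = 3.750000, DF = 0.895438, PV = 3.357894
  t = 2.0000: CF_t = 3.750000, DF = 0.863073, PV = 3.236524
  t = 2.5000: CF_t = 3.750000, DF = 0.831878, PV = 3.119541
  t = 3.0000: CF_t = 3.750000, DF = 0.801810, PV = 3.006787
  t = 3.5000: CF_t = 3.750000, DF = 0.772829, PV = 2.898108
  t = 4.0000: CF_t = 3.750000, DF = 0.744895, PV = 2.793357
  t = 4.5000: CF_t = 3.750000, DF = 0.717971, PV = 2.692392
  t = 5.0000: CF_t = 103.750000, DF = 0.692020, PV = 71.797125
Price P = sum_t PV_t = 100.000000
Macaulay numerator sum_t t * PV_t:
  t * PV_t at t = 0.5000: 1.807229
  t * PV_t at t = 1.0000: 3.483815
  t * PV_t at t = 1.5000: 5.036841
  t * PV_t at t = 2.0000: 6.473048
  t * PV_t at t = 2.5000: 7.798853
  t * PV_t at t = 3.0000: 9.020360
  t * PV_t at t = 3.5000: 10.143377
  t * PV_t at t = 4.0000: 11.173428
  t * PV_t at t = 4.5000: 12.115765
  t * PV_t at t = 5.0000: 358.985623
Macaulay duration D = (sum_t t * PV_t) / P = 426.038339 / 100.000000 = 4.260383


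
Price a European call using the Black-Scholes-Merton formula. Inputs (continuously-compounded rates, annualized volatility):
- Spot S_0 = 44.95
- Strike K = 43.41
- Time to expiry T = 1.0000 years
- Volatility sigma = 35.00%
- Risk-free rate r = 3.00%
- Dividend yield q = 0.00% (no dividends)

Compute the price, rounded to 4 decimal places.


Answer: Price = 7.5623

Derivation:
d1 = (ln(S/K) + (r - q + 0.5*sigma^2) * T) / (sigma * sqrt(T)) = 0.36031695
d2 = d1 - sigma * sqrt(T) = 0.01031695
exp(-rT) = 0.97044553; exp(-qT) = 1.00000000
C = S_0 * exp(-qT) * N(d1) - K * exp(-rT) * N(d2)
N(d1) = 0.64069494; N(d2) = 0.50411579
C = 44.9500 * 1.00000000 * 0.64069494 - 43.4100 * 0.97044553 * 0.50411579 = 7.5623


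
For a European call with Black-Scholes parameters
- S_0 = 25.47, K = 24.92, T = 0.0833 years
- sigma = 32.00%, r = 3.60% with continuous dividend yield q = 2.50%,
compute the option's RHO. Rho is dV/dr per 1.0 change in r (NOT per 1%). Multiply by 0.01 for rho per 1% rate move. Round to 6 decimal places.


d1 = 0.2924704086; d2 = 0.2001128426
phi(d1) = 0.3822394619; exp(-qT) = 0.9979196669; exp(-rT) = 0.9970056919
N(d2) = 0.5793038352
Rho = K*T*exp(-rT)*N(d2) = 24.9200 * 0.0833 * 0.9970056919 * 0.5793038352 = 1.198939

Answer: Rho = 1.198939


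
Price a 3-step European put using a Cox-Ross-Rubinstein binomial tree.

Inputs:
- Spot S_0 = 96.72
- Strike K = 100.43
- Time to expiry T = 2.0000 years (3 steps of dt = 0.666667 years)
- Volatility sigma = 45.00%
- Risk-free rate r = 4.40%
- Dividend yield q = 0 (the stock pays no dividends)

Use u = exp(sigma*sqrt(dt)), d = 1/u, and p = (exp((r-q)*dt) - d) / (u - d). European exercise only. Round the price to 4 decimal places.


dt = T/N = 0.666667
u = exp(sigma*sqrt(dt)) = 1.444009; d = 1/u = 0.692516
p = (exp((r-q)*dt) - d) / (u - d) = 0.448775
Discount per step: exp(-r*dt) = 0.971093
Stock lattice S(k, i) with i counting down-moves:
  k=0: S(0,0) = 96.7200
  k=1: S(1,0) = 139.6646; S(1,1) = 66.9802
  k=2: S(2,0) = 201.6769; S(2,1) = 96.7200; S(2,2) = 46.3849
  k=3: S(3,0) = 291.2234; S(3,1) = 139.6646; S(3,2) = 66.9802; S(3,3) = 32.1223
Terminal payoffs V(N, i) = max(K - S_T, 0):
  V(3,0) = 0.000000; V(3,1) = 0.000000; V(3,2) = 33.449821; V(3,3) = 68.307722
Backward induction: V(k, i) = exp(-r*dt) * [p * V(k+1, i) + (1-p) * V(k+1, i+1)].
  V(2,0) = exp(-r*dt) * [p*0.000000 + (1-p)*0.000000] = 0.000000
  V(2,1) = exp(-r*dt) * [p*0.000000 + (1-p)*33.449821] = 17.905364
  V(2,2) = exp(-r*dt) * [p*33.449821 + (1-p)*68.307722] = 51.141973
  V(1,0) = exp(-r*dt) * [p*0.000000 + (1-p)*17.905364] = 9.584568
  V(1,1) = exp(-r*dt) * [p*17.905364 + (1-p)*51.141973] = 35.179003
  V(0,0) = exp(-r*dt) * [p*9.584568 + (1-p)*35.179003] = 23.007957

Answer: Price = V(0,0) = 23.0080


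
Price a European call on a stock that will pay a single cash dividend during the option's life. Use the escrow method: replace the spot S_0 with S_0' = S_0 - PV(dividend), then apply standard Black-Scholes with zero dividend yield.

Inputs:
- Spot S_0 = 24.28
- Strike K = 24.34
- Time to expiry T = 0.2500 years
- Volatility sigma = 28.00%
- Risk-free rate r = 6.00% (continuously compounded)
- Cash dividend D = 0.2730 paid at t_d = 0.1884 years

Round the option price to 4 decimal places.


Answer: Price = 1.3553

Derivation:
PV(D) = D * exp(-r * t_d) = 0.2730 * 0.98875965 = 0.26993138
S_0' = S_0 - PV(D) = 24.2800 - 0.26993138 = 24.01006862
d1 = (ln(S_0'/K) + (r + sigma^2/2)*T) / (sigma*sqrt(T)) = 0.07965843
d2 = d1 - sigma*sqrt(T) = -0.06034157
exp(-rT) = 0.98511194
N(d1) = 0.53174554; N(d2) = 0.47594180
C = S_0' * N(d1) - K * exp(-rT) * N(d2) = 24.01006862 * 0.53174554 - 24.3400 * 0.98511194 * 0.47594180 = 1.3553


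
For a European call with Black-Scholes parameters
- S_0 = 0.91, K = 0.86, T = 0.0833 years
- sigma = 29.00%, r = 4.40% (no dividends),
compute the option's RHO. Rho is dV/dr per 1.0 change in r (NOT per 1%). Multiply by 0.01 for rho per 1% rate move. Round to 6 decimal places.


Answer: Rho = 0.053592

Derivation:
d1 = 0.7608232074; d2 = 0.6771241632
phi(d1) = 0.2986853772; exp(-qT) = 1.0000000000; exp(-rT) = 0.9963415086
N(d2) = 0.7508364104
Rho = K*T*exp(-rT)*N(d2) = 0.8600 * 0.0833 * 0.9963415086 * 0.7508364104 = 0.053592


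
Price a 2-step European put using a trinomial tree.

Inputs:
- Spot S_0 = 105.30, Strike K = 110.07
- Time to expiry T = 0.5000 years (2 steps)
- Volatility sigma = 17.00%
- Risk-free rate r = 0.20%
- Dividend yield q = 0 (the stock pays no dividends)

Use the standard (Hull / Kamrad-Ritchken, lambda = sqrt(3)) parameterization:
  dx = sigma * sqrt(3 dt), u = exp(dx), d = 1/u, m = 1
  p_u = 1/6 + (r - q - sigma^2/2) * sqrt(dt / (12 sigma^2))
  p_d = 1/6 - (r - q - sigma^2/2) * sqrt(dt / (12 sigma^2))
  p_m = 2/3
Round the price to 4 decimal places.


dt = T/N = 0.250000; dx = sigma*sqrt(3*dt) = 0.147224
u = exp(dx) = 1.158614; d = 1/u = 0.863100
p_u = 0.156096, p_m = 0.666667, p_d = 0.177237
Discount per step: exp(-r*dt) = 0.999500
Stock lattice S(k, j) with j the centered position index:
  k=0: S(0,+0) = 105.3000
  k=1: S(1,-1) = 90.8845; S(1,+0) = 105.3000; S(1,+1) = 122.0020
  k=2: S(2,-2) = 78.4424; S(2,-1) = 90.8845; S(2,+0) = 105.3000; S(2,+1) = 122.0020; S(2,+2) = 141.3532
Terminal payoffs V(N, j) = max(K - S_T, 0):
  V(2,-2) = 31.627586; V(2,-1) = 19.185534; V(2,+0) = 4.770000; V(2,+1) = 0.000000; V(2,+2) = 0.000000
Backward induction: V(k, j) = exp(-r*dt) * [p_u * V(k+1, j+1) + p_m * V(k+1, j) + p_d * V(k+1, j-1)]
  V(1,-1) = exp(-r*dt) * [p_u*4.770000 + p_m*19.185534 + p_d*31.627586] = 19.130953
  V(1,+0) = exp(-r*dt) * [p_u*0.000000 + p_m*4.770000 + p_d*19.185534] = 6.577102
  V(1,+1) = exp(-r*dt) * [p_u*0.000000 + p_m*0.000000 + p_d*4.770000] = 0.844999
  V(0,+0) = exp(-r*dt) * [p_u*0.844999 + p_m*6.577102 + p_d*19.130953] = 7.903401

Answer: Price = V(0,0) = 7.9034


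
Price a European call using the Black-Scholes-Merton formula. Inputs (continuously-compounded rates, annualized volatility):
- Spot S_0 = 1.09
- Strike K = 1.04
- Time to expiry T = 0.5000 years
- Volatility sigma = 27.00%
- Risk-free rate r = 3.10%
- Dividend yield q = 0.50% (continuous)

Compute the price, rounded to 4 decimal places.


d1 = (ln(S/K) + (r - q + 0.5*sigma^2) * T) / (sigma * sqrt(T)) = 0.40950378
d2 = d1 - sigma * sqrt(T) = 0.21858495
exp(-rT) = 0.98461951; exp(-qT) = 0.99750312
C = S_0 * exp(-qT) * N(d1) - K * exp(-rT) * N(d2)
N(d1) = 0.65891500; N(d2) = 0.58651331
C = 1.0900 * 0.99750312 * 0.65891500 - 1.0400 * 0.98461951 * 0.58651331 = 0.1158

Answer: Price = 0.1158


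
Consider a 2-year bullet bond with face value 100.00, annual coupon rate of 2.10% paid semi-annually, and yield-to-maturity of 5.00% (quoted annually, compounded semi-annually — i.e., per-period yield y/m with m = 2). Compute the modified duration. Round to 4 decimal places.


Coupon per period c = face * coupon_rate / m = 1.050000
Periods per year m = 2; per-period yield y/m = 0.025000
Number of cashflows N = 4
Cashflows (t years, CF_t, discount factor 1/(1+y/m)^(m*t), PV):
  t = 0.5000: CF_t = 1.050000, DF = 0.975610, PV = 1.024390
  t = 1.0000: CF_t = 1.050000, DF = 0.951814, PV = 0.999405
  t = 1.5000: CF_t = 1.050000, DF = 0.928599, PV = 0.975029
  t = 2.0000: CF_t = 101.050000, DF = 0.905951, PV = 91.546313
Price P = sum_t PV_t = 94.545137
First compute Macaulay numerator sum_t t * PV_t:
  t * PV_t at t = 0.5000: 0.512195
  t * PV_t at t = 1.0000: 0.999405
  t * PV_t at t = 1.5000: 1.462544
  t * PV_t at t = 2.0000: 183.092625
Macaulay duration D = 186.066770 / 94.545137 = 1.968021
Modified duration = D / (1 + y/m) = 1.968021 / (1 + 0.025000) = 1.920020

Answer: Modified duration = 1.9200


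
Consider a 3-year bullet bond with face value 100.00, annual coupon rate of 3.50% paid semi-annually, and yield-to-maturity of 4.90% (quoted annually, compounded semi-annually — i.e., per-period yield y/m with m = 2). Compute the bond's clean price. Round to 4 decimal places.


Answer: Price = 96.1379

Derivation:
Coupon per period c = face * coupon_rate / m = 1.750000
Periods per year m = 2; per-period yield y/m = 0.024500
Number of cashflows N = 6
Cashflows (t years, CF_t, discount factor 1/(1+y/m)^(m*t), PV):
  t = 0.5000: CF_t = 1.750000, DF = 0.976086, PV = 1.708150
  t = 1.0000: CF_t = 1.750000, DF = 0.952744, PV = 1.667301
  t = 1.5000: CF_t = 1.750000, DF = 0.929960, PV = 1.627429
  t = 2.0000: CF_t = 1.750000, DF = 0.907721, PV = 1.588511
  t = 2.5000: CF_t = 1.750000, DF = 0.886013, PV = 1.550523
  t = 3.0000: CF_t = 101.750000, DF = 0.864825, PV = 87.995941
Price P = sum_t PV_t = 96.137856


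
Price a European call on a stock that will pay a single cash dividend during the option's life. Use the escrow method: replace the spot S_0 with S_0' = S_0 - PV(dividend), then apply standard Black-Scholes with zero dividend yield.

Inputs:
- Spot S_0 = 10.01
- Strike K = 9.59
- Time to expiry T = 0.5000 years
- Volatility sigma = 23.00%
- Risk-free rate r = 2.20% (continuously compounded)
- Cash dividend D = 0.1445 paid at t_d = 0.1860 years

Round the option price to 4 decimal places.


PV(D) = D * exp(-r * t_d) = 0.1445 * 0.99591636 = 0.14390991
S_0' = S_0 - PV(D) = 10.0100 - 0.14390991 = 9.86609009
d1 = (ln(S_0'/K) + (r + sigma^2/2)*T) / (sigma*sqrt(T)) = 0.32347211
d2 = d1 - sigma*sqrt(T) = 0.16083755
exp(-rT) = 0.98906028
N(d1) = 0.62683114; N(d2) = 0.56388933
C = S_0' * N(d1) - K * exp(-rT) * N(d2) = 9.86609009 * 0.62683114 - 9.5900 * 0.98906028 * 0.56388933 = 0.8358

Answer: Price = 0.8358


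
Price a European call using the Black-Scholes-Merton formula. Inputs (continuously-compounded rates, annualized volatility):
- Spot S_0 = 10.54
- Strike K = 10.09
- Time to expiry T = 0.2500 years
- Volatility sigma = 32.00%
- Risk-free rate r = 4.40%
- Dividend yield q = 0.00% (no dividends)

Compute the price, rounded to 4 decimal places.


Answer: Price = 0.9721

Derivation:
d1 = (ln(S/K) + (r - q + 0.5*sigma^2) * T) / (sigma * sqrt(T)) = 0.42145443
d2 = d1 - sigma * sqrt(T) = 0.26145443
exp(-rT) = 0.98906028; exp(-qT) = 1.00000000
C = S_0 * exp(-qT) * N(d1) - K * exp(-rT) * N(d2)
N(d1) = 0.66328836; N(d2) = 0.60312896
C = 10.5400 * 1.00000000 * 0.66328836 - 10.0900 * 0.98906028 * 0.60312896 = 0.9721


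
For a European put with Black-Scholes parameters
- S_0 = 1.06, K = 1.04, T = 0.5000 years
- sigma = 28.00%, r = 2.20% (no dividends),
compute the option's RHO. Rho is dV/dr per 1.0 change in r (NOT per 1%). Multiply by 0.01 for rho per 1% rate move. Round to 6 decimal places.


Answer: Rho = -0.246333

Derivation:
d1 = 0.2507612524; d2 = 0.0527713537
phi(d1) = 0.3865944238; exp(-qT) = 1.0000000000; exp(-rT) = 0.9890602788
N(-d2) = 0.4789570431
Rho = -K*T*exp(-rT)*N(-d2) = -1.0400 * 0.5000 * 0.9890602788 * 0.4789570431 = -0.246333


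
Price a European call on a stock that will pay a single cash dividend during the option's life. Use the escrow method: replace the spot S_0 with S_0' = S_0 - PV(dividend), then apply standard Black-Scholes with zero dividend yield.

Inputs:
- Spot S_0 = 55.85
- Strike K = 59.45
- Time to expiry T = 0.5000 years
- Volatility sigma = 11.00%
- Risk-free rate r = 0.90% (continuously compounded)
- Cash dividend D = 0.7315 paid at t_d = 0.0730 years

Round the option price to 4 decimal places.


PV(D) = D * exp(-r * t_d) = 0.7315 * 0.99934322 = 0.73101956
S_0' = S_0 - PV(D) = 55.8500 - 0.73101956 = 55.11898044
d1 = (ln(S_0'/K) + (r + sigma^2/2)*T) / (sigma*sqrt(T)) = -0.87573881
d2 = d1 - sigma*sqrt(T) = -0.95352056
exp(-rT) = 0.99551011
N(d1) = 0.19058602; N(d2) = 0.17016319
C = S_0' * N(d1) - K * exp(-rT) * N(d2) = 55.11898044 * 0.19058602 - 59.4500 * 0.99551011 * 0.17016319 = 0.4341

Answer: Price = 0.4341


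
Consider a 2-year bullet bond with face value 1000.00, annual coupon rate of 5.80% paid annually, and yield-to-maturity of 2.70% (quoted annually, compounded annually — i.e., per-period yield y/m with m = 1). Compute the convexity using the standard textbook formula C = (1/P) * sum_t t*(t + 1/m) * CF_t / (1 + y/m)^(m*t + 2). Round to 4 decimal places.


Answer: Convexity = 5.4865

Derivation:
Coupon per period c = face * coupon_rate / m = 58.000000
Periods per year m = 1; per-period yield y/m = 0.027000
Number of cashflows N = 2
Cashflows (t years, CF_t, discount factor 1/(1+y/m)^(m*t), PV):
  t = 1.0000: CF_t = 58.000000, DF = 0.973710, PV = 56.475170
  t = 2.0000: CF_t = 1058.000000, DF = 0.948111, PV = 1003.101271
Price P = sum_t PV_t = 1059.576441
Convexity numerator sum_t t*(t + 1/m) * CF_t / (1+y/m)^(m*t + 2):
  t = 1.0000: term = 107.089443
  t = 2.0000: term = 5706.307140
Convexity = (1/P) * sum = 5813.396583 / 1059.576441 = 5.486529


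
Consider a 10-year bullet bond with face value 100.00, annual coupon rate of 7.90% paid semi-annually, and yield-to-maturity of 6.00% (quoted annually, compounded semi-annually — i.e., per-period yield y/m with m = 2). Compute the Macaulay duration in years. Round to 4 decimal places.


Coupon per period c = face * coupon_rate / m = 3.950000
Periods per year m = 2; per-period yield y/m = 0.030000
Number of cashflows N = 20
Cashflows (t years, CF_t, discount factor 1/(1+y/m)^(m*t), PV):
  t = 0.5000: CF_t = 3.950000, DF = 0.970874, PV = 3.834951
  t = 1.0000: CF_t = 3.950000, DF = 0.942596, PV = 3.723254
  t = 1.5000: CF_t = 3.950000, DF = 0.915142, PV = 3.614810
  t = 2.0000: CF_t = 3.950000, DF = 0.888487, PV = 3.509524
  t = 2.5000: CF_t = 3.950000, DF = 0.862609, PV = 3.407305
  t = 3.0000: CF_t = 3.950000, DF = 0.837484, PV = 3.308063
  t = 3.5000: CF_t = 3.950000, DF = 0.813092, PV = 3.211711
  t = 4.0000: CF_t = 3.950000, DF = 0.789409, PV = 3.118166
  t = 4.5000: CF_t = 3.950000, DF = 0.766417, PV = 3.027346
  t = 5.0000: CF_t = 3.950000, DF = 0.744094, PV = 2.939171
  t = 5.5000: CF_t = 3.950000, DF = 0.722421, PV = 2.853564
  t = 6.0000: CF_t = 3.950000, DF = 0.701380, PV = 2.770451
  t = 6.5000: CF_t = 3.950000, DF = 0.680951, PV = 2.689758
  t = 7.0000: CF_t = 3.950000, DF = 0.661118, PV = 2.611415
  t = 7.5000: CF_t = 3.950000, DF = 0.641862, PV = 2.535355
  t = 8.0000: CF_t = 3.950000, DF = 0.623167, PV = 2.461509
  t = 8.5000: CF_t = 3.950000, DF = 0.605016, PV = 2.389815
  t = 9.0000: CF_t = 3.950000, DF = 0.587395, PV = 2.320209
  t = 9.5000: CF_t = 3.950000, DF = 0.570286, PV = 2.252630
  t = 10.0000: CF_t = 103.950000, DF = 0.553676, PV = 57.554595
Price P = sum_t PV_t = 114.133601
Macaulay numerator sum_t t * PV_t:
  t * PV_t at t = 0.5000: 1.917476
  t * PV_t at t = 1.0000: 3.723254
  t * PV_t at t = 1.5000: 5.422214
  t * PV_t at t = 2.0000: 7.019048
  t * PV_t at t = 2.5000: 8.518262
  t * PV_t at t = 3.0000: 9.924188
  t * PV_t at t = 3.5000: 11.240990
  t * PV_t at t = 4.0000: 12.472666
  t * PV_t at t = 4.5000: 13.623057
  t * PV_t at t = 5.0000: 14.695855
  t * PV_t at t = 5.5000: 15.694602
  t * PV_t at t = 6.0000: 16.622703
  t * PV_t at t = 6.5000: 17.483426
  t * PV_t at t = 7.0000: 18.279907
  t * PV_t at t = 7.5000: 19.015160
  t * PV_t at t = 8.0000: 19.692075
  t * PV_t at t = 8.5000: 20.313427
  t * PV_t at t = 9.0000: 20.881878
  t * PV_t at t = 9.5000: 21.399983
  t * PV_t at t = 10.0000: 575.545946
Macaulay duration D = (sum_t t * PV_t) / P = 833.486119 / 114.133601 = 7.302723

Answer: Macaulay duration = 7.3027 years


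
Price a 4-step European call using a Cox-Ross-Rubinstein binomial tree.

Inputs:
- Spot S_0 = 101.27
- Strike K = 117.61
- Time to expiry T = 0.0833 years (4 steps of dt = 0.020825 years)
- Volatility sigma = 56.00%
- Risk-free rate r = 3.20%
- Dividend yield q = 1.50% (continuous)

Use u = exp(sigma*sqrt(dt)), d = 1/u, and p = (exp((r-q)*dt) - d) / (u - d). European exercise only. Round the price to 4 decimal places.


dt = T/N = 0.020825
u = exp(sigma*sqrt(dt)) = 1.084168; d = 1/u = 0.922366
p = (exp((r-q)*dt) - d) / (u - d) = 0.481996
Discount per step: exp(-r*dt) = 0.999334
Stock lattice S(k, i) with i counting down-moves:
  k=0: S(0,0) = 101.2700
  k=1: S(1,0) = 109.7937; S(1,1) = 93.4080
  k=2: S(2,0) = 119.0348; S(2,1) = 101.2700; S(2,2) = 86.1564
  k=3: S(3,0) = 129.0537; S(3,1) = 109.7937; S(3,2) = 93.4080; S(3,3) = 79.4678
  k=4: S(4,0) = 139.9159; S(4,1) = 119.0348; S(4,2) = 101.2700; S(4,3) = 86.1564; S(4,4) = 73.2984
Terminal payoffs V(N, i) = max(S_T - K, 0):
  V(4,0) = 22.305924; V(4,1) = 1.424808; V(4,2) = 0.000000; V(4,3) = 0.000000; V(4,4) = 0.000000
Backward induction: V(k, i) = exp(-r*dt) * [p * V(k+1, i) + (1-p) * V(k+1, i+1)].
  V(3,0) = exp(-r*dt) * [p*22.305924 + (1-p)*1.424808] = 11.481772
  V(3,1) = exp(-r*dt) * [p*1.424808 + (1-p)*0.000000] = 0.686295
  V(3,2) = exp(-r*dt) * [p*0.000000 + (1-p)*0.000000] = 0.000000
  V(3,3) = exp(-r*dt) * [p*0.000000 + (1-p)*0.000000] = 0.000000
  V(2,0) = exp(-r*dt) * [p*11.481772 + (1-p)*0.686295] = 5.885750
  V(2,1) = exp(-r*dt) * [p*0.686295 + (1-p)*0.000000] = 0.330571
  V(2,2) = exp(-r*dt) * [p*0.000000 + (1-p)*0.000000] = 0.000000
  V(1,0) = exp(-r*dt) * [p*5.885750 + (1-p)*0.330571] = 3.006142
  V(1,1) = exp(-r*dt) * [p*0.330571 + (1-p)*0.000000] = 0.159228
  V(0,0) = exp(-r*dt) * [p*3.006142 + (1-p)*0.159228] = 1.530409

Answer: Price = V(0,0) = 1.5304


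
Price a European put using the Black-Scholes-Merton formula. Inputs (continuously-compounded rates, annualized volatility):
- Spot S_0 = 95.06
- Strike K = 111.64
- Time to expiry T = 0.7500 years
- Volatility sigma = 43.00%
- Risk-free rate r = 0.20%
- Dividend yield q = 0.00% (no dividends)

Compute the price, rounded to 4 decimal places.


Answer: Price = 24.8145

Derivation:
d1 = (ln(S/K) + (r - q + 0.5*sigma^2) * T) / (sigma * sqrt(T)) = -0.24150330
d2 = d1 - sigma * sqrt(T) = -0.61389423
exp(-rT) = 0.99850112; exp(-qT) = 1.00000000
P = K * exp(-rT) * N(-d2) - S_0 * exp(-qT) * N(-d1)
N(-d1) = 0.59541747; N(-d2) = 0.73035739
P = 111.6400 * 0.99850112 * 0.73035739 - 95.0600 * 1.00000000 * 0.59541747 = 24.8145


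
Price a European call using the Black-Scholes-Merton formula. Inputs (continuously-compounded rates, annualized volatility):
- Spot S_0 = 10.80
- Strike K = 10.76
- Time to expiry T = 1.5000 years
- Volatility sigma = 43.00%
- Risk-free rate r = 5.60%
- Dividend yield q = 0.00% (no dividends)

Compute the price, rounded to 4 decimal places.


d1 = (ln(S/K) + (r - q + 0.5*sigma^2) * T) / (sigma * sqrt(T)) = 0.42986756
d2 = d1 - sigma * sqrt(T) = -0.09677273
exp(-rT) = 0.91943126; exp(-qT) = 1.00000000
C = S_0 * exp(-qT) * N(d1) - K * exp(-rT) * N(d2)
N(d1) = 0.66635401; N(d2) = 0.46145344
C = 10.8000 * 1.00000000 * 0.66635401 - 10.7600 * 0.91943126 * 0.46145344 = 2.6314

Answer: Price = 2.6314


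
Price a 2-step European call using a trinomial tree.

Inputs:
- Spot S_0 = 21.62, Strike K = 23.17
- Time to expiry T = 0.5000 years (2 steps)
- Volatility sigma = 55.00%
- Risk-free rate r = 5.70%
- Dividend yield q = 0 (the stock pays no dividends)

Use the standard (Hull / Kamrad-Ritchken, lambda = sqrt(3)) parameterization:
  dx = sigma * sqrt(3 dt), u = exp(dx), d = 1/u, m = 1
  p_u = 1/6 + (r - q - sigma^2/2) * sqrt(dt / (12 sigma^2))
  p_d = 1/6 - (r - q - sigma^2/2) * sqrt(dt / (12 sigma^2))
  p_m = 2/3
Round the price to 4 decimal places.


dt = T/N = 0.250000; dx = sigma*sqrt(3*dt) = 0.476314
u = exp(dx) = 1.610128; d = 1/u = 0.621068
p_u = 0.141932, p_m = 0.666667, p_d = 0.191401
Discount per step: exp(-r*dt) = 0.985851
Stock lattice S(k, j) with j the centered position index:
  k=0: S(0,+0) = 21.6200
  k=1: S(1,-1) = 13.4275; S(1,+0) = 21.6200; S(1,+1) = 34.8110
  k=2: S(2,-2) = 8.3394; S(2,-1) = 13.4275; S(2,+0) = 21.6200; S(2,+1) = 34.8110; S(2,+2) = 56.0501
Terminal payoffs V(N, j) = max(S_T - K, 0):
  V(2,-2) = 0.000000; V(2,-1) = 0.000000; V(2,+0) = 0.000000; V(2,+1) = 11.640978; V(2,+2) = 32.880146
Backward induction: V(k, j) = exp(-r*dt) * [p_u * V(k+1, j+1) + p_m * V(k+1, j) + p_d * V(k+1, j-1)]
  V(1,-1) = exp(-r*dt) * [p_u*0.000000 + p_m*0.000000 + p_d*0.000000] = 0.000000
  V(1,+0) = exp(-r*dt) * [p_u*11.640978 + p_m*0.000000 + p_d*0.000000] = 1.628855
  V(1,+1) = exp(-r*dt) * [p_u*32.880146 + p_m*11.640978 + p_d*0.000000] = 12.251577
  V(0,+0) = exp(-r*dt) * [p_u*12.251577 + p_m*1.628855 + p_d*0.000000] = 2.784832

Answer: Price = V(0,0) = 2.7848


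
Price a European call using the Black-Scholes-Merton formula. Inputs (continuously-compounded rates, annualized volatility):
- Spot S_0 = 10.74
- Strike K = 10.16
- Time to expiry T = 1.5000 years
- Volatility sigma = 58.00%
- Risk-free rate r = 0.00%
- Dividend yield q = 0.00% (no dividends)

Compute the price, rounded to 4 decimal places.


d1 = (ln(S/K) + (r - q + 0.5*sigma^2) * T) / (sigma * sqrt(T)) = 0.43332972
d2 = d1 - sigma * sqrt(T) = -0.27702230
exp(-rT) = 1.00000000; exp(-qT) = 1.00000000
C = S_0 * exp(-qT) * N(d1) - K * exp(-rT) * N(d2)
N(d1) = 0.66761238; N(d2) = 0.39088149
C = 10.7400 * 1.00000000 * 0.66761238 - 10.1600 * 1.00000000 * 0.39088149 = 3.1988

Answer: Price = 3.1988


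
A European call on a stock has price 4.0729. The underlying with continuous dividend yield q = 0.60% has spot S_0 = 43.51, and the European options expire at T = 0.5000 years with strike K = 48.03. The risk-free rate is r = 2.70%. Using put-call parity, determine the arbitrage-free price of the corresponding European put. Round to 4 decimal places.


Answer: Put price = 8.0792

Derivation:
Put-call parity: C - P = S_0 * exp(-qT) - K * exp(-rT).
S_0 * exp(-qT) = 43.5100 * 0.99700450 = 43.37966560
K * exp(-rT) = 48.0300 * 0.98659072 = 47.38595210
P = C - S*exp(-qT) + K*exp(-rT)
P = 4.0729 - 43.37966560 + 47.38595210 = 8.0792


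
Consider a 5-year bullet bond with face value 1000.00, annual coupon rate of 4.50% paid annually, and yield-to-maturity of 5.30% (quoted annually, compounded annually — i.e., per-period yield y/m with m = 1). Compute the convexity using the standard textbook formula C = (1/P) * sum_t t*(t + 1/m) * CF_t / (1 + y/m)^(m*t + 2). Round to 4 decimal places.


Answer: Convexity = 24.0391

Derivation:
Coupon per period c = face * coupon_rate / m = 45.000000
Periods per year m = 1; per-period yield y/m = 0.053000
Number of cashflows N = 5
Cashflows (t years, CF_t, discount factor 1/(1+y/m)^(m*t), PV):
  t = 1.0000: CF_t = 45.000000, DF = 0.949668, PV = 42.735043
  t = 2.0000: CF_t = 45.000000, DF = 0.901869, PV = 40.584086
  t = 3.0000: CF_t = 45.000000, DF = 0.856475, PV = 38.541392
  t = 4.0000: CF_t = 45.000000, DF = 0.813367, PV = 36.601512
  t = 5.0000: CF_t = 1045.000000, DF = 0.772428, PV = 807.187512
Price P = sum_t PV_t = 965.649546
Convexity numerator sum_t t*(t + 1/m) * CF_t / (1+y/m)^(m*t + 2):
  t = 1.0000: term = 77.082785
  t = 2.0000: term = 219.609073
  t = 3.0000: term = 417.111250
  t = 4.0000: term = 660.195078
  t = 5.0000: term = 21839.311704
Convexity = (1/P) * sum = 23213.309891 / 965.649546 = 24.039063


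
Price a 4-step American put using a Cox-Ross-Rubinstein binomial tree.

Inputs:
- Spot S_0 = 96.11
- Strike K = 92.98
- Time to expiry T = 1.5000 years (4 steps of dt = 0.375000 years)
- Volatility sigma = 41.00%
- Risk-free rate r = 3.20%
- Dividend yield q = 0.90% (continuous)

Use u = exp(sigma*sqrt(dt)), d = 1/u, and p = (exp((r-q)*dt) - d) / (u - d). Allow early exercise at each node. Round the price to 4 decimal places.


Answer: Price = V(0,0) = 15.0020

Derivation:
dt = T/N = 0.375000
u = exp(sigma*sqrt(dt)) = 1.285404; d = 1/u = 0.777966
p = (exp((r-q)*dt) - d) / (u - d) = 0.454630
Discount per step: exp(-r*dt) = 0.988072
Stock lattice S(k, i) with i counting down-moves:
  k=0: S(0,0) = 96.1100
  k=1: S(1,0) = 123.5401; S(1,1) = 74.7703
  k=2: S(2,0) = 158.7989; S(2,1) = 96.1100; S(2,2) = 58.1687
  k=3: S(3,0) = 204.1207; S(3,1) = 123.5401; S(3,2) = 74.7703; S(3,3) = 45.2533
  k=4: S(4,0) = 262.3775; S(4,1) = 158.7989; S(4,2) = 96.1100; S(4,3) = 58.1687; S(4,4) = 35.2055
Terminal payoffs V(N, i) = max(K - S_T, 0):
  V(4,0) = 0.000000; V(4,1) = 0.000000; V(4,2) = 0.000000; V(4,3) = 34.811267; V(4,4) = 57.774491
Backward induction: V(k, i) = exp(-r*dt) * [p * V(k+1, i) + (1-p) * V(k+1, i+1)]; then take max(V_cont, immediate exercise) for American.
  V(3,0) = exp(-r*dt) * [p*0.000000 + (1-p)*0.000000] = 0.000000; exercise = 0.000000; V(3,0) = max -> 0.000000
  V(3,1) = exp(-r*dt) * [p*0.000000 + (1-p)*0.000000] = 0.000000; exercise = 0.000000; V(3,1) = max -> 0.000000
  V(3,2) = exp(-r*dt) * [p*0.000000 + (1-p)*34.811267] = 18.758557; exercise = 18.209706; V(3,2) = max -> 18.758557
  V(3,3) = exp(-r*dt) * [p*34.811267 + (1-p)*57.774491] = 46.770095; exercise = 47.726715; V(3,3) = max -> 47.726715
  V(2,0) = exp(-r*dt) * [p*0.000000 + (1-p)*0.000000] = 0.000000; exercise = 0.000000; V(2,0) = max -> 0.000000
  V(2,1) = exp(-r*dt) * [p*0.000000 + (1-p)*18.758557] = 10.108320; exercise = 0.000000; V(2,1) = max -> 10.108320
  V(2,2) = exp(-r*dt) * [p*18.758557 + (1-p)*47.726715] = 34.144711; exercise = 34.811267; V(2,2) = max -> 34.811267
  V(1,0) = exp(-r*dt) * [p*0.000000 + (1-p)*10.108320] = 5.447015; exercise = 0.000000; V(1,0) = max -> 5.447015
  V(1,1) = exp(-r*dt) * [p*10.108320 + (1-p)*34.811267] = 23.299287; exercise = 18.209706; V(1,1) = max -> 23.299287
  V(0,0) = exp(-r*dt) * [p*5.447015 + (1-p)*23.299287] = 15.001997; exercise = 0.000000; V(0,0) = max -> 15.001997
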